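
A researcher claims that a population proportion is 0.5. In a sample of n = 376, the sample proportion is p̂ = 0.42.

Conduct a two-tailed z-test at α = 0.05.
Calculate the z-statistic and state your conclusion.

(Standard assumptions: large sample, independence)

H₀: p = 0.5, H₁: p ≠ 0.5
Standard error: SE = √(p₀(1-p₀)/n) = √(0.5×0.5/376) = 0.025786
z-statistic: z = (p̂ - p₀)/SE = (0.42 - 0.5)/0.025786 = -3.1025
Critical value: z_0.025 = ±1.960
p-value = 0.0019
Decision: reject H₀ at α = 0.05

Answer: z = -3.1025, reject H₀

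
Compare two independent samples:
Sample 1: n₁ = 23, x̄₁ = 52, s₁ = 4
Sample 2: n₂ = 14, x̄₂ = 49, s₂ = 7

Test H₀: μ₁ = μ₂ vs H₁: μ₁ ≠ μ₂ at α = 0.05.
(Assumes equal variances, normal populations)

Answer: t = 1.6649, fail to reject H₀

Derivation:
Pooled variance: s²_p = [22×4² + 13×7²]/(35) = 28.2571
s_p = 5.3157
SE = s_p×√(1/n₁ + 1/n₂) = 5.3157×√(1/23 + 1/14) = 1.8019
t = (x̄₁ - x̄₂)/SE = (52 - 49)/1.8019 = 1.6649
df = 35, t-critical = ±2.030
Decision: fail to reject H₀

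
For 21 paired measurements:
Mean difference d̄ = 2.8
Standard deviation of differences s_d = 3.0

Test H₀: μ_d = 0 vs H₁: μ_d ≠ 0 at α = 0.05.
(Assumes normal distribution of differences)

df = n - 1 = 20
SE = s_d/√n = 3.0/√21 = 0.6547
t = d̄/SE = 2.8/0.6547 = 4.2768
Critical value: t_{0.025,20} = ±2.086
p-value ≈ 0.0004
Decision: reject H₀

Answer: t = 4.2768, reject H₀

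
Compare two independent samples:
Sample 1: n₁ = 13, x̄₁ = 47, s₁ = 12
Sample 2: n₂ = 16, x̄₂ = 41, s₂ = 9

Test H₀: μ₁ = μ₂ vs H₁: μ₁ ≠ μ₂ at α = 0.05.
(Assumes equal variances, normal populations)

Answer: t = 1.5391, fail to reject H₀

Derivation:
Pooled variance: s²_p = [12×12² + 15×9²]/(27) = 109.0000
s_p = 10.4403
SE = s_p×√(1/n₁ + 1/n₂) = 10.4403×√(1/13 + 1/16) = 3.8983
t = (x̄₁ - x̄₂)/SE = (47 - 41)/3.8983 = 1.5391
df = 27, t-critical = ±2.052
Decision: fail to reject H₀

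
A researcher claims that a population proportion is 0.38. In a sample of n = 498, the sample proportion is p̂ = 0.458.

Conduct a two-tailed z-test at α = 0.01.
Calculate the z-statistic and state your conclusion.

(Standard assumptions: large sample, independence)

H₀: p = 0.38, H₁: p ≠ 0.38
Standard error: SE = √(p₀(1-p₀)/n) = √(0.38×0.62/498) = 0.021751
z-statistic: z = (p̂ - p₀)/SE = (0.458 - 0.38)/0.021751 = 3.5860
Critical value: z_0.005 = ±2.576
p-value = 0.0003
Decision: reject H₀ at α = 0.01

Answer: z = 3.5860, reject H₀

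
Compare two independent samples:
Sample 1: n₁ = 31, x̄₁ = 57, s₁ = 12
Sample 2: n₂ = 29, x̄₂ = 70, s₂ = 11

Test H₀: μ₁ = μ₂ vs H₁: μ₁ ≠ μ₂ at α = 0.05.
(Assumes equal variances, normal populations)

Answer: t = -4.3651, reject H₀

Derivation:
Pooled variance: s²_p = [30×12² + 28×11²]/(58) = 132.8966
s_p = 11.5281
SE = s_p×√(1/n₁ + 1/n₂) = 11.5281×√(1/31 + 1/29) = 2.9782
t = (x̄₁ - x̄₂)/SE = (57 - 70)/2.9782 = -4.3651
df = 58, t-critical = ±2.002
Decision: reject H₀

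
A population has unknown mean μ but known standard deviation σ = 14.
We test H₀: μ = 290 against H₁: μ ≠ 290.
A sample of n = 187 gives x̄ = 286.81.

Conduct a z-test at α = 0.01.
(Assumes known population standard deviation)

Standard error: SE = σ/√n = 14/√187 = 1.0238
z-statistic: z = (x̄ - μ₀)/SE = (286.81 - 290)/1.0238 = -3.1158
Critical value: ±2.576
p-value = 0.0018
Decision: reject H₀

Answer: z = -3.1158, reject H₀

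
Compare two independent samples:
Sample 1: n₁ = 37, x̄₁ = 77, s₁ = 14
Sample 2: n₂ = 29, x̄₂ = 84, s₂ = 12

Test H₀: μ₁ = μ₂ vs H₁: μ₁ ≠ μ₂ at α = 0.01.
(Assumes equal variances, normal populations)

Pooled variance: s²_p = [36×14² + 28×12²]/(64) = 173.2500
s_p = 13.1624
SE = s_p×√(1/n₁ + 1/n₂) = 13.1624×√(1/37 + 1/29) = 3.2644
t = (x̄₁ - x̄₂)/SE = (77 - 84)/3.2644 = -2.1443
df = 64, t-critical = ±2.655
Decision: fail to reject H₀

Answer: t = -2.1443, fail to reject H₀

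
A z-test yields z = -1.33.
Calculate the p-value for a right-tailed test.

Answer: p-value ≈ 0.9082

Derivation:
For z = -1.33:
p = P(Z > -1.33) = 1 - Φ(-1.33) = 0.9082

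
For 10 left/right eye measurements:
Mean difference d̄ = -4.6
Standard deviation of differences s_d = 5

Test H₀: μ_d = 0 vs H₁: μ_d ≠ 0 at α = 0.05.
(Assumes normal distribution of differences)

Answer: t = -2.9094, reject H₀

Derivation:
df = n - 1 = 9
SE = s_d/√n = 5/√10 = 1.5811
t = d̄/SE = -4.6/1.5811 = -2.9094
Critical value: t_{0.025,9} = ±2.262
p-value ≈ 0.0173
Decision: reject H₀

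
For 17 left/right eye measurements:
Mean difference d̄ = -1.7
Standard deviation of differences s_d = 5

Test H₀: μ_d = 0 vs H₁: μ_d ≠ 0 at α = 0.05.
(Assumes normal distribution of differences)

Answer: t = -1.4018, fail to reject H₀

Derivation:
df = n - 1 = 16
SE = s_d/√n = 5/√17 = 1.2127
t = d̄/SE = -1.7/1.2127 = -1.4018
Critical value: t_{0.025,16} = ±2.120
p-value ≈ 0.1801
Decision: fail to reject H₀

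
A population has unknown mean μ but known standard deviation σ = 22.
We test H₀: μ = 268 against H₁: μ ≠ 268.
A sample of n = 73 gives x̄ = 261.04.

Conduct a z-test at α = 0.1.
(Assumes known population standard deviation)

Standard error: SE = σ/√n = 22/√73 = 2.5749
z-statistic: z = (x̄ - μ₀)/SE = (261.04 - 268)/2.5749 = -2.7030
Critical value: ±1.645
p-value = 0.0069
Decision: reject H₀

Answer: z = -2.7030, reject H₀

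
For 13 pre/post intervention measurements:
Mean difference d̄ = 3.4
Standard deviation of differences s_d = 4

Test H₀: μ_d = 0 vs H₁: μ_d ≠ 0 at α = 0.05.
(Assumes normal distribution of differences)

df = n - 1 = 12
SE = s_d/√n = 4/√13 = 1.1094
t = d̄/SE = 3.4/1.1094 = 3.0647
Critical value: t_{0.025,12} = ±2.179
p-value ≈ 0.0098
Decision: reject H₀

Answer: t = 3.0647, reject H₀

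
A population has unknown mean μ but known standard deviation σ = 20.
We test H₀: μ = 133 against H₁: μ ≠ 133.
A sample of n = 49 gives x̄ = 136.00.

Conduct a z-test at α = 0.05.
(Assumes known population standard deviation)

Answer: z = 1.0500, fail to reject H₀

Derivation:
Standard error: SE = σ/√n = 20/√49 = 2.8571
z-statistic: z = (x̄ - μ₀)/SE = (136.00 - 133)/2.8571 = 1.0500
Critical value: ±1.960
p-value = 0.2937
Decision: fail to reject H₀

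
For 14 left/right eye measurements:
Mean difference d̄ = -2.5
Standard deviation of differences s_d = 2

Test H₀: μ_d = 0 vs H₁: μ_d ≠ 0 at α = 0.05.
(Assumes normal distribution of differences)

df = n - 1 = 13
SE = s_d/√n = 2/√14 = 0.5345
t = d̄/SE = -2.5/0.5345 = -4.6773
Critical value: t_{0.025,13} = ±2.160
p-value ≈ 0.0004
Decision: reject H₀

Answer: t = -4.6773, reject H₀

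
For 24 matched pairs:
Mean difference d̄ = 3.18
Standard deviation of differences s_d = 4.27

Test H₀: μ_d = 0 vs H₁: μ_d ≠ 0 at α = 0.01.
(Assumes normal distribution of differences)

Answer: t = 3.6485, reject H₀

Derivation:
df = n - 1 = 23
SE = s_d/√n = 4.27/√24 = 0.8716
t = d̄/SE = 3.18/0.8716 = 3.6485
Critical value: t_{0.005,23} = ±2.807
p-value ≈ 0.0013
Decision: reject H₀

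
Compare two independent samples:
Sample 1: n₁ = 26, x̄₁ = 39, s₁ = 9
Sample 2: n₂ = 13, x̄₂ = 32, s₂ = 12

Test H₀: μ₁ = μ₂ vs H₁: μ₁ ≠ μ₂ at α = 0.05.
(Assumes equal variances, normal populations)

Answer: t = 2.0461, reject H₀

Derivation:
Pooled variance: s²_p = [25×9² + 12×12²]/(37) = 101.4324
s_p = 10.0714
SE = s_p×√(1/n₁ + 1/n₂) = 10.0714×√(1/26 + 1/13) = 3.4211
t = (x̄₁ - x̄₂)/SE = (39 - 32)/3.4211 = 2.0461
df = 37, t-critical = ±2.026
Decision: reject H₀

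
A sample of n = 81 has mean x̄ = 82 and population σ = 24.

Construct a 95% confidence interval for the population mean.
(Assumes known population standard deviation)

Answer: (76.7733, 87.2267)

Derivation:
Confidence level: 95%, α = 0.05
z_0.025 = 1.960
SE = σ/√n = 24/√81 = 2.6667
Margin of error = 1.960 × 2.6667 = 5.2267
CI: x̄ ± margin = 82 ± 5.2267
CI: (76.7733, 87.2267)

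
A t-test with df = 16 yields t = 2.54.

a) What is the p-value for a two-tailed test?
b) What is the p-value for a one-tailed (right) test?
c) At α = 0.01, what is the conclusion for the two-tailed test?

Answer: a) 0.0218, b) 0.0109, c) fail to reject H₀

Derivation:
Using t-distribution with df = 16:
a) Two-tailed: p = 2×P(T > 2.54) = 0.0218
b) One-tailed: p = P(T > 2.54) = 0.0109
c) 0.0218 ≥ 0.01, fail to reject H₀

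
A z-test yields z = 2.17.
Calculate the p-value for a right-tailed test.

Answer: p-value ≈ 0.0150

Derivation:
For z = 2.17:
p = P(Z > 2.17) = 1 - Φ(2.17) = 0.0150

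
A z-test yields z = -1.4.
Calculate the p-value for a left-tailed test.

Answer: p-value ≈ 0.0808

Derivation:
For z = -1.4:
p = P(Z < -1.4) = Φ(-1.4) = 0.0808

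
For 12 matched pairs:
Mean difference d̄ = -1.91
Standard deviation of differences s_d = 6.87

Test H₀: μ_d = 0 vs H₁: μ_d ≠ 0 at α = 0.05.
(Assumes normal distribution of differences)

df = n - 1 = 11
SE = s_d/√n = 6.87/√12 = 1.9832
t = d̄/SE = -1.91/1.9832 = -0.9631
Critical value: t_{0.025,11} = ±2.201
p-value ≈ 0.3562
Decision: fail to reject H₀

Answer: t = -0.9631, fail to reject H₀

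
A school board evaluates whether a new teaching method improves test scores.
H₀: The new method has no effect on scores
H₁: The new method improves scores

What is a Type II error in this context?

Type I error: rejecting H₀ when it is actually true (false positive).
Type II error: failing to reject H₀ when H₁ is actually true (false negative).

Answer: Failing to adopt an effective teaching method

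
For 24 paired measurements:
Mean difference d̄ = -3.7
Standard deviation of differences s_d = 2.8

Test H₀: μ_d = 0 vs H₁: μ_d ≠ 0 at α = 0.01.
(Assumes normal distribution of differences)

Answer: t = -6.4742, reject H₀

Derivation:
df = n - 1 = 23
SE = s_d/√n = 2.8/√24 = 0.5715
t = d̄/SE = -3.7/0.5715 = -6.4742
Critical value: t_{0.005,23} = ±2.807
p-value < 0.0001
Decision: reject H₀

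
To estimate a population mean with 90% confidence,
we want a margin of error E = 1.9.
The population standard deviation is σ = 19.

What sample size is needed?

Answer: n = 271

Derivation:
z_0.05 = 1.645
n = (z×σ/E)² = (1.645×19/1.9)²
n = 270.6025
Round up: n = 271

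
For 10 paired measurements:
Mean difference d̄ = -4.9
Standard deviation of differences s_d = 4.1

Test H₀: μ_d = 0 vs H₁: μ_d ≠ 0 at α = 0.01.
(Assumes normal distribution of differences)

Answer: t = -3.7794, reject H₀

Derivation:
df = n - 1 = 9
SE = s_d/√n = 4.1/√10 = 1.2965
t = d̄/SE = -4.9/1.2965 = -3.7794
Critical value: t_{0.005,9} = ±3.250
p-value ≈ 0.0044
Decision: reject H₀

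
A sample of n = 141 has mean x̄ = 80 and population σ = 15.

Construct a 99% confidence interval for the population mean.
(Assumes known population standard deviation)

Confidence level: 99%, α = 0.01
z_0.005 = 2.576
SE = σ/√n = 15/√141 = 1.2632
Margin of error = 2.576 × 1.2632 = 3.2540
CI: x̄ ± margin = 80 ± 3.2540
CI: (76.7460, 83.2540)

Answer: (76.7460, 83.2540)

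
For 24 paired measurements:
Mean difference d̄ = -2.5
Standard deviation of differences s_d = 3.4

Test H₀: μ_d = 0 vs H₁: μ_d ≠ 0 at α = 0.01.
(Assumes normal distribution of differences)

df = n - 1 = 23
SE = s_d/√n = 3.4/√24 = 0.6940
t = d̄/SE = -2.5/0.6940 = -3.6023
Critical value: t_{0.005,23} = ±2.807
p-value ≈ 0.0015
Decision: reject H₀

Answer: t = -3.6023, reject H₀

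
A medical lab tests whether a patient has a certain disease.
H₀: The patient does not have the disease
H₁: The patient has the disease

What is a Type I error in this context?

Answer: Diagnosing a healthy patient as having the disease (false positive)

Derivation:
Type I error: rejecting H₀ when it is actually true (false positive).
Type II error: failing to reject H₀ when H₁ is actually true (false negative).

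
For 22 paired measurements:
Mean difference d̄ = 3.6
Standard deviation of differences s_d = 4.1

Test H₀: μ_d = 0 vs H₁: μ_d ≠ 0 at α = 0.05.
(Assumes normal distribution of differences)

df = n - 1 = 21
SE = s_d/√n = 4.1/√22 = 0.8741
t = d̄/SE = 3.6/0.8741 = 4.1185
Critical value: t_{0.025,21} = ±2.080
p-value ≈ 0.0005
Decision: reject H₀

Answer: t = 4.1185, reject H₀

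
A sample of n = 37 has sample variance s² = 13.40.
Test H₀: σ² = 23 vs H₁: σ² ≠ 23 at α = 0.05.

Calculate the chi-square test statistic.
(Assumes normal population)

df = n - 1 = 36
χ² = (n-1)s²/σ₀² = 36×13.40/23 = 20.9739
Critical values: χ²_{0.975,36} = 21.336, χ²_{0.025,36} = 54.437
Rejection region: χ² < 21.336 or χ² > 54.437
Decision: reject H₀

Answer: χ² = 20.9739, reject H₀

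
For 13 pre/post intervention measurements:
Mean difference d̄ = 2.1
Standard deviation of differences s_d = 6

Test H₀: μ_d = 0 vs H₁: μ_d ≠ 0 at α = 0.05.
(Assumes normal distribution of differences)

df = n - 1 = 12
SE = s_d/√n = 6/√13 = 1.6641
t = d̄/SE = 2.1/1.6641 = 1.2619
Critical value: t_{0.025,12} = ±2.179
p-value ≈ 0.2310
Decision: fail to reject H₀

Answer: t = 1.2619, fail to reject H₀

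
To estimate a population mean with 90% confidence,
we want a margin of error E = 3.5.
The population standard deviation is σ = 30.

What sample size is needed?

Answer: n = 199

Derivation:
z_0.05 = 1.645
n = (z×σ/E)² = (1.645×30/3.5)²
n = 198.8100
Round up: n = 199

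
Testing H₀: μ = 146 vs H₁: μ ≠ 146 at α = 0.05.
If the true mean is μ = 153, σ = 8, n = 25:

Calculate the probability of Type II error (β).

Answer: β ≈ 0.0079

Derivation:
SE = σ/√n = 8/√25 = 1.6000
Critical values: μ₀ ± z_0.025×SE = 146 ± 1.960×1.6000
Acceptance region: (142.8640, 149.1360)
Under H₁ (μ = 153): z_high = (149.1360 - 153)/1.6000 = -2.4150, z_low = (142.8640 - 153)/1.6000 = -6.3350
β = P(not reject | H₁) = Φ(-2.4150) - Φ(-6.3350) ≈ 0.0079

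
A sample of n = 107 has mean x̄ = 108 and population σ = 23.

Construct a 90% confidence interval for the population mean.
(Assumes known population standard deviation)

Confidence level: 90%, α = 0.1
z_0.05 = 1.645
SE = σ/√n = 23/√107 = 2.2235
Margin of error = 1.645 × 2.2235 = 3.6577
CI: x̄ ± margin = 108 ± 3.6577
CI: (104.3423, 111.6577)

Answer: (104.3423, 111.6577)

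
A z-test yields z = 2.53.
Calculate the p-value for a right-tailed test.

Answer: p-value ≈ 0.0057

Derivation:
For z = 2.53:
p = P(Z > 2.53) = 1 - Φ(2.53) = 0.0057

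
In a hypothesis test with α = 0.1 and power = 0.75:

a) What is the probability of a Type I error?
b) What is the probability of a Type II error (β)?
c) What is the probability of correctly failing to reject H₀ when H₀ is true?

a) Type I error probability = α = 0.1
b) Power = P(reject H₀ | H₁ true) = 1 - β = 0.75, so Type II error probability = β = 1 - Power = 0.25
c) P(fail to reject H₀ | H₀ true) = 1 - α = 0.9

Answer: a) 0.1, b) 0.25, c) 0.9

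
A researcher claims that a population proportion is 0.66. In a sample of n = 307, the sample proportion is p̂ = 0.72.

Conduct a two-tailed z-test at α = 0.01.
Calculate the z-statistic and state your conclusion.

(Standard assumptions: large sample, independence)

H₀: p = 0.66, H₁: p ≠ 0.66
Standard error: SE = √(p₀(1-p₀)/n) = √(0.66×0.34/307) = 0.027036
z-statistic: z = (p̂ - p₀)/SE = (0.72 - 0.66)/0.027036 = 2.2193
Critical value: z_0.005 = ±2.576
p-value = 0.0265
Decision: fail to reject H₀ at α = 0.01

Answer: z = 2.2193, fail to reject H₀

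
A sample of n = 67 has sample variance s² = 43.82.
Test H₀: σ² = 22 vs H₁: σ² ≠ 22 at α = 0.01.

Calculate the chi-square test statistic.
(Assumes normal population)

Answer: χ² = 131.4600, reject H₀

Derivation:
df = n - 1 = 66
χ² = (n-1)s²/σ₀² = 66×43.82/22 = 131.4600
Critical values: χ²_{0.995,66} = 40.158, χ²_{0.005,66} = 99.330
Rejection region: χ² < 40.158 or χ² > 99.330
Decision: reject H₀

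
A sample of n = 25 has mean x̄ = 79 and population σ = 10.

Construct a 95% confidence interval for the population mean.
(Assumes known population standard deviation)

Confidence level: 95%, α = 0.05
z_0.025 = 1.960
SE = σ/√n = 10/√25 = 2.0000
Margin of error = 1.960 × 2.0000 = 3.9200
CI: x̄ ± margin = 79 ± 3.9200
CI: (75.0800, 82.9200)

Answer: (75.0800, 82.9200)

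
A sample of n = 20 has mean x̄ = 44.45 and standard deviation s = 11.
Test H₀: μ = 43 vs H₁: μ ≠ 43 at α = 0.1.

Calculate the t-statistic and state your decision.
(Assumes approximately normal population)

Answer: t = 0.5895, fail to reject H₀

Derivation:
df = n - 1 = 19
SE = s/√n = 11/√20 = 2.4597
t = (x̄ - μ₀)/SE = (44.45 - 43)/2.4597 = 0.5895
Critical value: t_{0.05,19} = ±1.729
p-value ≈ 0.5625
Decision: fail to reject H₀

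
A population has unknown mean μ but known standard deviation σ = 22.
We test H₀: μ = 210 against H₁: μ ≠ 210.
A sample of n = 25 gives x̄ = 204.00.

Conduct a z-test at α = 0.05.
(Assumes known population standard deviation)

Answer: z = -1.3636, fail to reject H₀

Derivation:
Standard error: SE = σ/√n = 22/√25 = 4.4000
z-statistic: z = (x̄ - μ₀)/SE = (204.00 - 210)/4.4000 = -1.3636
Critical value: ±1.960
p-value = 0.1727
Decision: fail to reject H₀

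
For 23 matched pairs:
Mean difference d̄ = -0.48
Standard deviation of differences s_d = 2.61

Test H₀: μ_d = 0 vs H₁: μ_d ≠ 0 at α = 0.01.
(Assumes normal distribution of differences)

Answer: t = -0.8820, fail to reject H₀

Derivation:
df = n - 1 = 22
SE = s_d/√n = 2.61/√23 = 0.5442
t = d̄/SE = -0.48/0.5442 = -0.8820
Critical value: t_{0.005,22} = ±2.819
p-value ≈ 0.3873
Decision: fail to reject H₀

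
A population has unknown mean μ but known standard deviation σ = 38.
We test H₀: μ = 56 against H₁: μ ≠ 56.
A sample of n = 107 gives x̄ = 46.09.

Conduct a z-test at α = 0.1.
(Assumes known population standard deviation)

Standard error: SE = σ/√n = 38/√107 = 3.6736
z-statistic: z = (x̄ - μ₀)/SE = (46.09 - 56)/3.6736 = -2.6976
Critical value: ±1.645
p-value = 0.0070
Decision: reject H₀

Answer: z = -2.6976, reject H₀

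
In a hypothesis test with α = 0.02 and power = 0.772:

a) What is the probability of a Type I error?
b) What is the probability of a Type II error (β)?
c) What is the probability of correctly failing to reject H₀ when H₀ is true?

Answer: a) 0.02, b) 0.228, c) 0.98

Derivation:
a) Type I error probability = α = 0.02
b) Power = P(reject H₀ | H₁ true) = 1 - β = 0.772, so Type II error probability = β = 1 - Power = 0.228
c) P(fail to reject H₀ | H₀ true) = 1 - α = 0.98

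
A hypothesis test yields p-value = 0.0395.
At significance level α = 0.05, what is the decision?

Compare p-value to α:
0.0395 < 0.05
Decision: reject H₀

Answer: reject H₀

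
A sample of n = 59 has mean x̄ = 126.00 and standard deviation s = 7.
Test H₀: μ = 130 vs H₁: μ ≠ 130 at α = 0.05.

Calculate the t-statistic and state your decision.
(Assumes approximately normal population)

df = n - 1 = 58
SE = s/√n = 7/√59 = 0.9113
t = (x̄ - μ₀)/SE = (126.00 - 130)/0.9113 = -4.3893
Critical value: t_{0.025,58} = ±2.002
p-value < 0.0001
Decision: reject H₀

Answer: t = -4.3893, reject H₀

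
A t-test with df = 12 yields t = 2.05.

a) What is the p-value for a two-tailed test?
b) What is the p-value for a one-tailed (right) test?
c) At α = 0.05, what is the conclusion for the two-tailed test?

Answer: a) 0.0629, b) 0.0314, c) fail to reject H₀

Derivation:
Using t-distribution with df = 12:
a) Two-tailed: p = 2×P(T > 2.05) = 0.0629
b) One-tailed: p = P(T > 2.05) = 0.0314
c) 0.0629 ≥ 0.05, fail to reject H₀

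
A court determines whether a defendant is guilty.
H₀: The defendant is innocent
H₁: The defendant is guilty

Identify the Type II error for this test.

Answer: Acquitting a guilty person

Derivation:
Type I error: rejecting H₀ when it is actually true (false positive).
Type II error: failing to reject H₀ when H₁ is actually true (false negative).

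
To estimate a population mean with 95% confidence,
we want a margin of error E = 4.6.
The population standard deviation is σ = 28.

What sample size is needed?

Answer: n = 143

Derivation:
z_0.025 = 1.960
n = (z×σ/E)² = (1.960×28/4.6)²
n = 142.3353
Round up: n = 143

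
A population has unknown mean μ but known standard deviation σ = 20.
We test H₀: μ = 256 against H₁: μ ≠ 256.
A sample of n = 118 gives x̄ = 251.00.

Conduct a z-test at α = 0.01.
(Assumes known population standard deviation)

Standard error: SE = σ/√n = 20/√118 = 1.8411
z-statistic: z = (x̄ - μ₀)/SE = (251.00 - 256)/1.8411 = -2.7158
Critical value: ±2.576
p-value = 0.0066
Decision: reject H₀

Answer: z = -2.7158, reject H₀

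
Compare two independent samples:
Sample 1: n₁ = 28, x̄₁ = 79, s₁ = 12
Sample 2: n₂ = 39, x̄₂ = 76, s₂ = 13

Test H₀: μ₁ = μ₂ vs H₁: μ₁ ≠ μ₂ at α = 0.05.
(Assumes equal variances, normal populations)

Answer: t = 0.9617, fail to reject H₀

Derivation:
Pooled variance: s²_p = [27×12² + 38×13²]/(65) = 158.6154
s_p = 12.5943
SE = s_p×√(1/n₁ + 1/n₂) = 12.5943×√(1/28 + 1/39) = 3.1196
t = (x̄₁ - x̄₂)/SE = (79 - 76)/3.1196 = 0.9617
df = 65, t-critical = ±1.997
Decision: fail to reject H₀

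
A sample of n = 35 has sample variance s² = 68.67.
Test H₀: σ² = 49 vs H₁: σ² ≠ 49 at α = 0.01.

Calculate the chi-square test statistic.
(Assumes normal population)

df = n - 1 = 34
χ² = (n-1)s²/σ₀² = 34×68.67/49 = 47.6486
Critical values: χ²_{0.995,34} = 16.501, χ²_{0.005,34} = 58.964
Rejection region: χ² < 16.501 or χ² > 58.964
Decision: fail to reject H₀

Answer: χ² = 47.6486, fail to reject H₀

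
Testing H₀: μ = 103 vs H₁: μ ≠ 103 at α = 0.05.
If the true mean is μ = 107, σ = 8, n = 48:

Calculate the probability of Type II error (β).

Answer: β ≈ 0.0663

Derivation:
SE = σ/√n = 8/√48 = 1.1547
Critical values: μ₀ ± z_0.025×SE = 103 ± 1.960×1.1547
Acceptance region: (100.7368, 105.2632)
Under H₁ (μ = 107): z_high = (105.2632 - 107)/1.1547 = -1.5041, z_low = (100.7368 - 107)/1.1547 = -5.4241
β = P(not reject | H₁) = Φ(-1.5041) - Φ(-5.4241) ≈ 0.0663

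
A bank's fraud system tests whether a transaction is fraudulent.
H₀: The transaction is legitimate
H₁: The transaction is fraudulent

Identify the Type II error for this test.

Answer: Allowing a fraudulent transaction to go through

Derivation:
Type I error: rejecting H₀ when it is actually true (false positive).
Type II error: failing to reject H₀ when H₁ is actually true (false negative).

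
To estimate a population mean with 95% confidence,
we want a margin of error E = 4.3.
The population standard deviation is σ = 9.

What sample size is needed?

z_0.025 = 1.960
n = (z×σ/E)² = (1.960×9/4.3)²
n = 16.8291
Round up: n = 17

Answer: n = 17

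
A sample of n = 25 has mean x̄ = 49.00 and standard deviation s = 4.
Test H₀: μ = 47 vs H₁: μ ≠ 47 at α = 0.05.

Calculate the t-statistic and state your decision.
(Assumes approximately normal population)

df = n - 1 = 24
SE = s/√n = 4/√25 = 0.8000
t = (x̄ - μ₀)/SE = (49.00 - 47)/0.8000 = 2.5000
Critical value: t_{0.025,24} = ±2.064
p-value ≈ 0.0197
Decision: reject H₀

Answer: t = 2.5000, reject H₀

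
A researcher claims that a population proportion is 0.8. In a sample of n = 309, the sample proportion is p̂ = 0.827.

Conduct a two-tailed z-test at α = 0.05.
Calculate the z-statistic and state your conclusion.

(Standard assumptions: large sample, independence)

Answer: z = 1.1866, fail to reject H₀

Derivation:
H₀: p = 0.8, H₁: p ≠ 0.8
Standard error: SE = √(p₀(1-p₀)/n) = √(0.8×0.2/309) = 0.022755
z-statistic: z = (p̂ - p₀)/SE = (0.827 - 0.8)/0.022755 = 1.1866
Critical value: z_0.025 = ±1.960
p-value = 0.2354
Decision: fail to reject H₀ at α = 0.05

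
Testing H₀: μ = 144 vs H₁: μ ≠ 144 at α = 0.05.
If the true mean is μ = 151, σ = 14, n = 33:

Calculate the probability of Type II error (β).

SE = σ/√n = 14/√33 = 2.4371
Critical values: μ₀ ± z_0.025×SE = 144 ± 1.960×2.4371
Acceptance region: (139.2233, 148.7767)
Under H₁ (μ = 151): z_high = (148.7767 - 151)/2.4371 = -0.9123, z_low = (139.2233 - 151)/2.4371 = -4.8323
β = P(not reject | H₁) = Φ(-0.9123) - Φ(-4.8323) ≈ 0.1808

Answer: β ≈ 0.1808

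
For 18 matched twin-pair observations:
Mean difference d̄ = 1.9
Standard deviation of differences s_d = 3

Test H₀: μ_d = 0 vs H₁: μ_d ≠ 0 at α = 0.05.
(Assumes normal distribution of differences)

Answer: t = 2.6870, reject H₀

Derivation:
df = n - 1 = 17
SE = s_d/√n = 3/√18 = 0.7071
t = d̄/SE = 1.9/0.7071 = 2.6870
Critical value: t_{0.025,17} = ±2.110
p-value ≈ 0.0156
Decision: reject H₀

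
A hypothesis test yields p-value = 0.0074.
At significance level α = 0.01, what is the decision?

Answer: reject H₀

Derivation:
Compare p-value to α:
0.0074 < 0.01
Decision: reject H₀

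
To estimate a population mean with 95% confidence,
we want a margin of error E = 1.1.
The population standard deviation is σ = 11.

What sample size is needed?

z_0.025 = 1.960
n = (z×σ/E)² = (1.960×11/1.1)²
n = 384.1600
Round up: n = 385

Answer: n = 385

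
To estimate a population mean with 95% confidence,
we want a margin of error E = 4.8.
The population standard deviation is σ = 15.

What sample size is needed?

z_0.025 = 1.960
n = (z×σ/E)² = (1.960×15/4.8)²
n = 37.5156
Round up: n = 38

Answer: n = 38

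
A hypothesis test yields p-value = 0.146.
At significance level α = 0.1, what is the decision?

Answer: fail to reject H₀

Derivation:
Compare p-value to α:
0.146 ≥ 0.1
Decision: fail to reject H₀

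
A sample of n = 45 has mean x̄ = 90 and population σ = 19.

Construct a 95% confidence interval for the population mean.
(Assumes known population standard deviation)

Confidence level: 95%, α = 0.05
z_0.025 = 1.960
SE = σ/√n = 19/√45 = 2.8324
Margin of error = 1.960 × 2.8324 = 5.5515
CI: x̄ ± margin = 90 ± 5.5515
CI: (84.4485, 95.5515)

Answer: (84.4485, 95.5515)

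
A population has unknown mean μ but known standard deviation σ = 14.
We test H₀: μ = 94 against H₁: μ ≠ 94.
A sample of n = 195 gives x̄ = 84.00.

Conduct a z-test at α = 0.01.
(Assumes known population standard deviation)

Answer: z = -9.9741, reject H₀

Derivation:
Standard error: SE = σ/√n = 14/√195 = 1.0026
z-statistic: z = (x̄ - μ₀)/SE = (84.00 - 94)/1.0026 = -9.9741
Critical value: ±2.576
p-value < 0.0001
Decision: reject H₀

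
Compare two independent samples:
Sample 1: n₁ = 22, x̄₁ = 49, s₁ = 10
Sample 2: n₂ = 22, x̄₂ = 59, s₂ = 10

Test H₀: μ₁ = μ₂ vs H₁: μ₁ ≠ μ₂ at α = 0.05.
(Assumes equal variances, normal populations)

Answer: t = -3.3166, reject H₀

Derivation:
Pooled variance: s²_p = [21×10² + 21×10²]/(42) = 100.0000
s_p = 10.0000
SE = s_p×√(1/n₁ + 1/n₂) = 10.0000×√(1/22 + 1/22) = 3.0151
t = (x̄₁ - x̄₂)/SE = (49 - 59)/3.0151 = -3.3166
df = 42, t-critical = ±2.018
Decision: reject H₀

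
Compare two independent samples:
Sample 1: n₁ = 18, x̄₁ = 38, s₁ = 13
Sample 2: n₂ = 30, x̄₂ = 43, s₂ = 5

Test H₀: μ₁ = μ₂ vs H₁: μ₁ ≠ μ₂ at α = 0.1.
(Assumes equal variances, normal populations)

Pooled variance: s²_p = [17×13² + 29×5²]/(46) = 78.2174
s_p = 8.8441
SE = s_p×√(1/n₁ + 1/n₂) = 8.8441×√(1/18 + 1/30) = 2.6368
t = (x̄₁ - x̄₂)/SE = (38 - 43)/2.6368 = -1.8962
df = 46, t-critical = ±1.679
Decision: reject H₀

Answer: t = -1.8962, reject H₀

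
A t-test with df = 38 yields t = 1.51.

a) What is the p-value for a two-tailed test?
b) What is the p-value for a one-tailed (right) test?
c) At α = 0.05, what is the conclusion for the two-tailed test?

Using t-distribution with df = 38:
a) Two-tailed: p = 2×P(T > 1.51) = 0.1393
b) One-tailed: p = P(T > 1.51) = 0.0697
c) 0.1393 ≥ 0.05, fail to reject H₀

Answer: a) 0.1393, b) 0.0697, c) fail to reject H₀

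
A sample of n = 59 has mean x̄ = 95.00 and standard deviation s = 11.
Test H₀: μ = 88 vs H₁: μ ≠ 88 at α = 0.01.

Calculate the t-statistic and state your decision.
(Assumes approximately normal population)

Answer: t = 4.8879, reject H₀

Derivation:
df = n - 1 = 58
SE = s/√n = 11/√59 = 1.4321
t = (x̄ - μ₀)/SE = (95.00 - 88)/1.4321 = 4.8879
Critical value: t_{0.005,58} = ±2.663
p-value < 0.0001
Decision: reject H₀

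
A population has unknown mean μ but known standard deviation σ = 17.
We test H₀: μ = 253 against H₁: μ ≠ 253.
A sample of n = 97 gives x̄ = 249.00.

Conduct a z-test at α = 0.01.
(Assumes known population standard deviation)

Answer: z = -2.3174, fail to reject H₀

Derivation:
Standard error: SE = σ/√n = 17/√97 = 1.7261
z-statistic: z = (x̄ - μ₀)/SE = (249.00 - 253)/1.7261 = -2.3174
Critical value: ±2.576
p-value = 0.0205
Decision: fail to reject H₀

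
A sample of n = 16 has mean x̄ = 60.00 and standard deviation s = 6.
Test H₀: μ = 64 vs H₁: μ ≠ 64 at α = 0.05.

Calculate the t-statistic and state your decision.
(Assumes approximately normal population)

df = n - 1 = 15
SE = s/√n = 6/√16 = 1.5000
t = (x̄ - μ₀)/SE = (60.00 - 64)/1.5000 = -2.6667
Critical value: t_{0.025,15} = ±2.131
p-value ≈ 0.0176
Decision: reject H₀

Answer: t = -2.6667, reject H₀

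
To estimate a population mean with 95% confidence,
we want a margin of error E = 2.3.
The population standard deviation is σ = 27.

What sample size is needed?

Answer: n = 530

Derivation:
z_0.025 = 1.960
n = (z×σ/E)² = (1.960×27/2.3)²
n = 529.4001
Round up: n = 530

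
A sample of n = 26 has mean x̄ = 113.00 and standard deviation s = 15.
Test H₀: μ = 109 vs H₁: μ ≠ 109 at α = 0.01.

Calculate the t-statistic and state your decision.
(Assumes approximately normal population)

Answer: t = 1.3598, fail to reject H₀

Derivation:
df = n - 1 = 25
SE = s/√n = 15/√26 = 2.9417
t = (x̄ - μ₀)/SE = (113.00 - 109)/2.9417 = 1.3598
Critical value: t_{0.005,25} = ±2.787
p-value ≈ 0.1860
Decision: fail to reject H₀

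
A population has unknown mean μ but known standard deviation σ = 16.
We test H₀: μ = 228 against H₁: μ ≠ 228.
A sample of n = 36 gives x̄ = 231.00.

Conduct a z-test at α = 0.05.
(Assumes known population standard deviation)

Standard error: SE = σ/√n = 16/√36 = 2.6667
z-statistic: z = (x̄ - μ₀)/SE = (231.00 - 228)/2.6667 = 1.1250
Critical value: ±1.960
p-value = 0.2606
Decision: fail to reject H₀

Answer: z = 1.1250, fail to reject H₀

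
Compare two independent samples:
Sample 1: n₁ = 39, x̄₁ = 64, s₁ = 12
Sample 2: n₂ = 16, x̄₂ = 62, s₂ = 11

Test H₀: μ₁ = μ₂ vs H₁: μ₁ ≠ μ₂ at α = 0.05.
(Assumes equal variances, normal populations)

Pooled variance: s²_p = [38×12² + 15×11²]/(53) = 137.4906
s_p = 11.7256
SE = s_p×√(1/n₁ + 1/n₂) = 11.7256×√(1/39 + 1/16) = 3.4812
t = (x̄₁ - x̄₂)/SE = (64 - 62)/3.4812 = 0.5745
df = 53, t-critical = ±2.006
Decision: fail to reject H₀

Answer: t = 0.5745, fail to reject H₀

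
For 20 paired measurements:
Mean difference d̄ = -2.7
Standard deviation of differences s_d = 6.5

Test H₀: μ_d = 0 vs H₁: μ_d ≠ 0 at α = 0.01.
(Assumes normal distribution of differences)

df = n - 1 = 19
SE = s_d/√n = 6.5/√20 = 1.4534
t = d̄/SE = -2.7/1.4534 = -1.8577
Critical value: t_{0.005,19} = ±2.861
p-value ≈ 0.0788
Decision: fail to reject H₀

Answer: t = -1.8577, fail to reject H₀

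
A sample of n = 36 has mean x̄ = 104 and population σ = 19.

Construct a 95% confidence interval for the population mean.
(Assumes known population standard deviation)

Answer: (97.7933, 110.2067)

Derivation:
Confidence level: 95%, α = 0.05
z_0.025 = 1.960
SE = σ/√n = 19/√36 = 3.1667
Margin of error = 1.960 × 3.1667 = 6.2067
CI: x̄ ± margin = 104 ± 6.2067
CI: (97.7933, 110.2067)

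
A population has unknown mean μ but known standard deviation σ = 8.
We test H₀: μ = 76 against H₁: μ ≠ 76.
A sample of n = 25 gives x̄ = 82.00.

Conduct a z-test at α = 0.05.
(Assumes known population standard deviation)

Answer: z = 3.7500, reject H₀

Derivation:
Standard error: SE = σ/√n = 8/√25 = 1.6000
z-statistic: z = (x̄ - μ₀)/SE = (82.00 - 76)/1.6000 = 3.7500
Critical value: ±1.960
p-value = 0.0002
Decision: reject H₀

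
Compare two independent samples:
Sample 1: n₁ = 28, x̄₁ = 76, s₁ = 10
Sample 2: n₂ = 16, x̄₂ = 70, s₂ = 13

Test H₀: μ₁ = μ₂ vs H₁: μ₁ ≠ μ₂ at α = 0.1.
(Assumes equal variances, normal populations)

Pooled variance: s²_p = [27×10² + 15×13²]/(42) = 124.6429
s_p = 11.1644
SE = s_p×√(1/n₁ + 1/n₂) = 11.1644×√(1/28 + 1/16) = 3.4988
t = (x̄₁ - x̄₂)/SE = (76 - 70)/3.4988 = 1.7149
df = 42, t-critical = ±1.682
Decision: reject H₀

Answer: t = 1.7149, reject H₀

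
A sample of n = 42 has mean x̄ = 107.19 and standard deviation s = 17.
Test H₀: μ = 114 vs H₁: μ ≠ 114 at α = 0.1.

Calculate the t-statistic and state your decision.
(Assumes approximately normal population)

df = n - 1 = 41
SE = s/√n = 17/√42 = 2.6232
t = (x̄ - μ₀)/SE = (107.19 - 114)/2.6232 = -2.5961
Critical value: t_{0.05,41} = ±1.683
p-value ≈ 0.0130
Decision: reject H₀

Answer: t = -2.5961, reject H₀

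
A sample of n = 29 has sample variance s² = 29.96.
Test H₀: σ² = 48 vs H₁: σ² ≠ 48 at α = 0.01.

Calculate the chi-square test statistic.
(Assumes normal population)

df = n - 1 = 28
χ² = (n-1)s²/σ₀² = 28×29.96/48 = 17.4767
Critical values: χ²_{0.995,28} = 12.461, χ²_{0.005,28} = 50.993
Rejection region: χ² < 12.461 or χ² > 50.993
Decision: fail to reject H₀

Answer: χ² = 17.4767, fail to reject H₀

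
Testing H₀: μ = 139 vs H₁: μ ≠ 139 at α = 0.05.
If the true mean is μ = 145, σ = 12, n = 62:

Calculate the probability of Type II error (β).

Answer: β ≈ 0.0240

Derivation:
SE = σ/√n = 12/√62 = 1.5240
Critical values: μ₀ ± z_0.025×SE = 139 ± 1.960×1.5240
Acceptance region: (136.0130, 141.9870)
Under H₁ (μ = 145): z_high = (141.9870 - 145)/1.5240 = -1.9770, z_low = (136.0130 - 145)/1.5240 = -5.8970
β = P(not reject | H₁) = Φ(-1.9770) - Φ(-5.8970) ≈ 0.0240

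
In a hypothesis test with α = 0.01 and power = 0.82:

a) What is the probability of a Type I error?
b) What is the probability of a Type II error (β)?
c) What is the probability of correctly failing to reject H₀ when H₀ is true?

a) Type I error probability = α = 0.01
b) Power = P(reject H₀ | H₁ true) = 1 - β = 0.82, so Type II error probability = β = 1 - Power = 0.18
c) P(fail to reject H₀ | H₀ true) = 1 - α = 0.99

Answer: a) 0.01, b) 0.18, c) 0.99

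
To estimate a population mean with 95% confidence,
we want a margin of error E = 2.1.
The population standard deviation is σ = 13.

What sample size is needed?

z_0.025 = 1.960
n = (z×σ/E)² = (1.960×13/2.1)²
n = 147.2178
Round up: n = 148

Answer: n = 148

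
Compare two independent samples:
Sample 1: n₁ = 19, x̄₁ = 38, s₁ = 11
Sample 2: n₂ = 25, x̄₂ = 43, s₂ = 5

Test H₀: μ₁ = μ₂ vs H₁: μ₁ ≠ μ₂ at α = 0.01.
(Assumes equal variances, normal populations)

Pooled variance: s²_p = [18×11² + 24×5²]/(42) = 66.1429
s_p = 8.1328
SE = s_p×√(1/n₁ + 1/n₂) = 8.1328×√(1/19 + 1/25) = 2.4753
t = (x̄₁ - x̄₂)/SE = (38 - 43)/2.4753 = -2.0200
df = 42, t-critical = ±2.698
Decision: fail to reject H₀

Answer: t = -2.0200, fail to reject H₀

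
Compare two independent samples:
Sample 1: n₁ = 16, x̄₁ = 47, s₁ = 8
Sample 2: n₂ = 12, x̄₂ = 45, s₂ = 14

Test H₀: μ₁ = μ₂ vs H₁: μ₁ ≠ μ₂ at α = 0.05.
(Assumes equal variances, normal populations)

Pooled variance: s²_p = [15×8² + 11×14²]/(26) = 119.8462
s_p = 10.9474
SE = s_p×√(1/n₁ + 1/n₂) = 10.9474×√(1/16 + 1/12) = 4.1806
t = (x̄₁ - x̄₂)/SE = (47 - 45)/4.1806 = 0.4784
df = 26, t-critical = ±2.056
Decision: fail to reject H₀

Answer: t = 0.4784, fail to reject H₀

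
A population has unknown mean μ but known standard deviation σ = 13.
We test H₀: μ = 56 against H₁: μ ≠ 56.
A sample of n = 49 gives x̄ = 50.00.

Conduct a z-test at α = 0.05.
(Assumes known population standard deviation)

Answer: z = -3.2308, reject H₀

Derivation:
Standard error: SE = σ/√n = 13/√49 = 1.8571
z-statistic: z = (x̄ - μ₀)/SE = (50.00 - 56)/1.8571 = -3.2308
Critical value: ±1.960
p-value = 0.0012
Decision: reject H₀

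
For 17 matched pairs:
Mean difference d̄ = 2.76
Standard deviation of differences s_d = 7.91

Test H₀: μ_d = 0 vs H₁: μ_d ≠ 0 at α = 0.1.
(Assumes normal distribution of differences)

Answer: t = 1.4386, fail to reject H₀

Derivation:
df = n - 1 = 16
SE = s_d/√n = 7.91/√17 = 1.9185
t = d̄/SE = 2.76/1.9185 = 1.4386
Critical value: t_{0.05,16} = ±1.746
p-value ≈ 0.1695
Decision: fail to reject H₀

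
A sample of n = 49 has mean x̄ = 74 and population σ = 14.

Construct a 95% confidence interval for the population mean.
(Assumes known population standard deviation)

Answer: (70.0800, 77.9200)

Derivation:
Confidence level: 95%, α = 0.05
z_0.025 = 1.960
SE = σ/√n = 14/√49 = 2.0000
Margin of error = 1.960 × 2.0000 = 3.9200
CI: x̄ ± margin = 74 ± 3.9200
CI: (70.0800, 77.9200)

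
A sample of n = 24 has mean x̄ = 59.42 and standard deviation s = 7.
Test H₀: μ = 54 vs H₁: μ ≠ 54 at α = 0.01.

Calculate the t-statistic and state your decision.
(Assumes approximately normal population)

df = n - 1 = 23
SE = s/√n = 7/√24 = 1.4289
t = (x̄ - μ₀)/SE = (59.42 - 54)/1.4289 = 3.7931
Critical value: t_{0.005,23} = ±2.807
p-value ≈ 0.0009
Decision: reject H₀

Answer: t = 3.7931, reject H₀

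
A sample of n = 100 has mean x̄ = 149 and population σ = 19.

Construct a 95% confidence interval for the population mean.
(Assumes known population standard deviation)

Confidence level: 95%, α = 0.05
z_0.025 = 1.960
SE = σ/√n = 19/√100 = 1.9000
Margin of error = 1.960 × 1.9000 = 3.7240
CI: x̄ ± margin = 149 ± 3.7240
CI: (145.2760, 152.7240)

Answer: (145.2760, 152.7240)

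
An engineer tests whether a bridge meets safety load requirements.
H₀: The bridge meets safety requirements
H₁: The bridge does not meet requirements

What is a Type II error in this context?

Answer: Declaring an unsafe bridge to be safe

Derivation:
Type I error (α): Rejecting H₀ when H₀ is true
Type II error (β): Failing to reject H₀ when H₁ is true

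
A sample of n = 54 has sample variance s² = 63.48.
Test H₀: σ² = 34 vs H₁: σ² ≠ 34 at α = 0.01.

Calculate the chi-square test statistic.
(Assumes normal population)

df = n - 1 = 53
χ² = (n-1)s²/σ₀² = 53×63.48/34 = 98.9541
Critical values: χ²_{0.995,53} = 30.230, χ²_{0.005,53} = 83.253
Rejection region: χ² < 30.230 or χ² > 83.253
Decision: reject H₀

Answer: χ² = 98.9541, reject H₀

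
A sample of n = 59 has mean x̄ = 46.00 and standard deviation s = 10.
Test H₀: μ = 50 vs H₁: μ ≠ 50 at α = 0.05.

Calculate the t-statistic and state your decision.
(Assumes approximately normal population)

df = n - 1 = 58
SE = s/√n = 10/√59 = 1.3019
t = (x̄ - μ₀)/SE = (46.00 - 50)/1.3019 = -3.0724
Critical value: t_{0.025,58} = ±2.002
p-value ≈ 0.0032
Decision: reject H₀

Answer: t = -3.0724, reject H₀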